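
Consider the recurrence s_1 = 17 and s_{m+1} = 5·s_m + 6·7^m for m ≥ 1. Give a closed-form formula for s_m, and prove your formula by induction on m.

Computing the first terms: s_1 = 17, s_2 = 127, s_3 = 929. This suggests s_m = -4·5^(m - 1) + 3·7^m.
Base step (m = 1): the formula gives 17 = 17 = s_1.
For the inductive step, assume it holds for an arbitrary r ≥ 1, so s_r = -4·5^(r - 1) + 3·7^r.
Then s_{r+1} = 5·s_r + 6·7^r = 5·(-4·5^(r - 1) + 3·7^r) + 6·7^r = -4·5^r + 3·7^(r + 1) = -4·5^((r+1) - 1) + 3·7^(r+1),
which is the claimed formula at m = r+1.
This completes the induction.

s_m = -4·5^(m - 1) + 3·7^m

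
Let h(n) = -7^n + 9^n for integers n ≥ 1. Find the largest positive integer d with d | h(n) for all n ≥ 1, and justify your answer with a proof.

d = 2

Computing the first values: h(1) = 2 and h(2) = 32; gcd(2, 32) = 2, so d ≤ 2.
We prove 2 | -7^n + 9^n for all n ≥ 1 by induction on n.
Base case (n = 1): h(1) = 2 = 2·(1), so 2 | h(1).
Inductive step: suppose the statement holds for some r ≥ 1, i.e. 2 | h(r). Then
9^{r+1} − 7^{r+1} = 9·9^r − 7·7^r = 9·(9^r − 7^r) + (2)·7^r. The first term is divisible by 2 by the inductive hypothesis, and the second term (2)·7^r is divisible by 2 since 2 | 2. Hence 2 | h(r+1).
By the principle of mathematical induction, the result holds for all n ≥ 1.
Therefore the largest such d is 2.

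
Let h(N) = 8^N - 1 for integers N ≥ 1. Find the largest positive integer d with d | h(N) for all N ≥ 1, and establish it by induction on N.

Computing the first values: h(1) = 7 and h(2) = 63; gcd(7, 63) = 7, so d ≤ 7.
We prove 7 | 8^N - 1 for all N ≥ 1 by induction on N.
Base step (N = 1): h(1) = 7 = 7·(1), so 7 | h(1).
Suppose the result is true for N = p, i.e. 7 | h(p). Then
8^{p+1} − 1^{p+1} = 8·8^p − 1·1^p = 8·(8^p − 1^p) + (7)·1^p. The first term is divisible by 7 by the inductive hypothesis, and the second term (7)·1^p is divisible by 7 since 7 | 7. Hence 7 | h(p+1).
This completes the induction.
Therefore the largest such d is 7.

d = 7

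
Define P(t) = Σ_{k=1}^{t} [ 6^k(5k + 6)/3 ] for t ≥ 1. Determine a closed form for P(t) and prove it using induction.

P(t) = 2·6^t(t + 1) - 2

We claim P(t) = 2·6^t(t + 1) - 2 for all t ≥ 1.
For the base case t = 1: P(1) = 22, and the closed form gives 22. They agree.
Suppose the result is true for t = k, so P(k) = 2·6^k(k + 1) - 2.
Then P(k+1) = P(k) + (6^k(10k + 22)) = (2·6^k(k + 1) - 2) + (6^k(10k + 22)).
Simplifying, P(k+1) = 12·6^k·k + 24·6^k - 2 = 2·6^(k+1)((k+1) + 1) - 2,
which is the closed form with t = k+1.
Hence, by induction on t, the claim holds for every t ≥ 1.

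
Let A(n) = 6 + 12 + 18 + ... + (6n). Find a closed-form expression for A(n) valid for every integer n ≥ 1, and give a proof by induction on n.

We claim A(n) = 3n(n + 1) for all n ≥ 1.
For the base case n = 1: A(1) = 6, and the closed form gives 6. They agree.
For the inductive step, assume it holds for an arbitrary k ≥ 1, so A(k) = 3k(k + 1).
Then A(k+1) = A(k) + (6k + 6) = (3k(k + 1)) + (6k + 6).
Simplifying, A(k+1) = 3(k + 1)(k + 2) = 3(k+1)((k+1) + 1),
which is the closed form with n = k+1.
Hence, by induction on n, the claim holds for every n ≥ 1.

A(n) = 3n(n + 1)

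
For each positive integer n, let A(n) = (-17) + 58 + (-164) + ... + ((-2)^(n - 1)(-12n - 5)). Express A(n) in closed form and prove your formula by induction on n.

A(n) = (-2)^n(4n + 3) - 3

We claim A(n) = (-2)^n(4n + 3) - 3 for all n ≥ 1.
Base case (n = 1): A(1) = -17, and the closed form gives -17. They agree.
Inductive step: assume the claim holds for n = p, so A(p) = (-2)^p(4p + 3) - 3.
Then A(p+1) = A(p) + ((-2)^p(-12p - 17)) = ((-2)^p(4p + 3) - 3) + ((-2)^p(-12p - 17)).
Simplifying, A(p+1) = -8(-2)^p·p - 14(-2)^p - 3 = (-2)^(p+1)(4(p+1) + 3) - 3,
which is the closed form with n = p+1.
This completes the induction.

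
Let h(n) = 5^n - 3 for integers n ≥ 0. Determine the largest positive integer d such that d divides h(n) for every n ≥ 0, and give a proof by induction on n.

Computing the first values: h(0) = -2 and h(1) = 2; gcd(-2, 2) = 2, so d ≤ 2.
We prove 2 | 5^n - 3 for all n ≥ 0 by induction on n.
Base step (n = 0): h(0) = -2 = 2·(-1), so 2 | h(0).
Inductive step: assume the claim holds for n = i, i.e. 2 | h(i). Then
h(i+1) = 5^(i+1) - 3 = 5·(5^i - 3) + 12 = 5·h(i) + 12. The first term is divisible by 2 by the inductive hypothesis, and 12 is divisible by 2. Hence 2 | h(i+1).
By induction, the statement is established for all n ≥ 0.
Therefore the largest such d is 2.

d = 2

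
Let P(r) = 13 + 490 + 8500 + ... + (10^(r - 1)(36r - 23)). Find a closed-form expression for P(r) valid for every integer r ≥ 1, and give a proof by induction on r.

P(r) = 10^r(4r - 3) + 3

We claim P(r) = 10^r(4r - 3) + 3 for all r ≥ 1.
Base step (r = 1): P(1) = 13, and the closed form gives 13. They agree.
Inductive step: suppose the statement holds for some j ≥ 1, so P(j) = 10^j(4j - 3) + 3.
Then P(j+1) = P(j) + (10^j(36j + 13)) = (10^j(4j - 3) + 3) + (10^j(36j + 13)).
Simplifying, P(j+1) = 40·10^j·j + 10·10^j + 3 = 10^(j+1)(4(j+1) - 3) + 3,
which is the closed form with r = j+1.
By induction, the statement is established for all r ≥ 1.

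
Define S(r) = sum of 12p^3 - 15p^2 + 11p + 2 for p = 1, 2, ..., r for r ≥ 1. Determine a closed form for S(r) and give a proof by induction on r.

We claim S(r) = r(3r^3 + r^2 + r + 5) for all r ≥ 1.
When r = 1: S(1) = 10, and the closed form gives 10. They agree.
Inductive step: suppose the statement holds for some p ≥ 1, so S(p) = p(3p^3 + p^2 + p + 5).
Then S(p+1) = S(p) + (12p^3 + 21p^2 + 17p + 10) = (p(3p^3 + p^2 + p + 5)) + (12p^3 + 21p^2 + 17p + 10).
Simplifying, S(p+1) = (p + 1)(3p^3 + 10p^2 + 12p + 10) = (p+1)(3(p+1)^3 + (p+1)^2 + (p+1) + 5),
which is the closed form with r = p+1.
Hence, by induction on r, the claim holds for every r ≥ 1.

S(r) = r(3r^3 + r^2 + r + 5)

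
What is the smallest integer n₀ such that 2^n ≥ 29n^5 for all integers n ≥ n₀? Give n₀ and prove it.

n₀ = 30

At n = 29: 536870912 < 594823321, so the inequality fails and n₀ ≥ 30. We prove 2^n ≥ 29n^5 for all n ≥ 30.
Base case (n = 30): 2^n = 1073741824 and 29n^5 = 704700000, so 1073741824 ≥ 704700000.
Suppose the result is true for n = r, so 2^r ≥ 29r^5.
Then 2^(r + 1) = 2·(2^r) ≥ 2·(29r^5).
Also, for r ≥ 30 we have 2·(29r^5) ≥ 29(r+1)^5, since 2 ≥ (1 + 1/r)^5 for all r ≥ 30.
Combining, 2^(r + 1) ≥ 29(r+1)^5.
Hence, by induction on n, the claim holds for every n ≥ 30.
Hence the smallest such n₀ is 30.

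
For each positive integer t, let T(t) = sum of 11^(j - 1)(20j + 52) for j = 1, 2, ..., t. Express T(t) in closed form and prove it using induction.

T(t) = 11^t(2t + 5) - 5

We claim T(t) = 11^t(2t + 5) - 5 for all t ≥ 1.
When t = 1: T(1) = 72, and the closed form gives 72. They agree.
Inductive step: assume the claim holds for t = j, so T(j) = 11^j(2j + 5) - 5.
Then T(j+1) = T(j) + (11^j(20j + 72)) = (11^j(2j + 5) - 5) + (11^j(20j + 72)).
Simplifying, T(j+1) = 22·11^j·j + 77·11^j - 5 = 11^(j+1)(2(j+1) + 5) - 5,
which is the closed form with t = j+1.
By the principle of mathematical induction, the result holds for all t ≥ 1.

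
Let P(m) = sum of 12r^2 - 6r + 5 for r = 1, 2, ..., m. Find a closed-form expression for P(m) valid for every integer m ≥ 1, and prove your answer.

We claim P(m) = m(4m^2 + 3m + 4) for all m ≥ 1.
For the base case m = 1: P(1) = 11, and the closed form gives 11. They agree.
Suppose the result is true for m = r, so P(r) = r(4r^2 + 3r + 4).
Then P(r+1) = P(r) + (12r^2 + 18r + 11) = (r(4r^2 + 3r + 4)) + (12r^2 + 18r + 11).
Simplifying, P(r+1) = (r + 1)(4r^2 + 11r + 11) = (r+1)(4(r+1)^2 + 3(r+1) + 4),
which is the closed form with m = r+1.
By induction, the statement is established for all m ≥ 1.

P(m) = m(4m^2 + 3m + 4)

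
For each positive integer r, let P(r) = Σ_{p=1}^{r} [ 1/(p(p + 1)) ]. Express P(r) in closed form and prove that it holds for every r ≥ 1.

P(r) = r/(r + 1)

We claim P(r) = r/(r + 1) for all r ≥ 1.
When r = 1: P(1) = 1/2, and the closed form gives 1/2. They agree.
Suppose the result is true for r = p, so P(p) = p/(p + 1).
Then P(p+1) = P(p) + (1/((p + 1)(p + 2))) = (p/(p + 1)) + (1/((p + 1)(p + 2))).
Simplifying, P(p+1) = (p + 1)/(p + 2) = (p+1)/((p+1) + 1),
which is the closed form with r = p+1.
By induction, the statement is established for all r ≥ 1.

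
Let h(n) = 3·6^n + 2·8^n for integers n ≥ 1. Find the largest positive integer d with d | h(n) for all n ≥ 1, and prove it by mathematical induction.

Computing the first values: h(1) = 34 and h(2) = 236; gcd(34, 236) = 2, so d ≤ 2.
We prove 2 | 3·6^n + 2·8^n for all n ≥ 1 by induction on n.
For the base case n = 1: h(1) = 34 = 2·(17), so 2 | h(1).
Inductive step: suppose the statement holds for some r ≥ 1, i.e. 2 | h(r). Then
h(r+1) − 8·h(r) = (3·6^(r+1) + 2·8^(r+1)) − 8·(3·6^r + 2·8^r) = (3)·6^r·(6 − 8) = (-6)·6^r. Since 2 | h(r) by the inductive hypothesis, 2 | 8·h(r); and 2 | -6 since -6 = 2·-3. Therefore 2 | h(r+1).
By the principle of mathematical induction, the result holds for all n ≥ 1.
Therefore the largest such d is 2.

d = 2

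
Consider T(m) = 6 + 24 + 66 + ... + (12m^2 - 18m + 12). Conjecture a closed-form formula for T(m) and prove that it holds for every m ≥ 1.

T(m) = m(4m^2 - 3m + 5)

We claim T(m) = m(4m^2 - 3m + 5) for all m ≥ 1.
Base case (m = 1): T(1) = 6, and the closed form gives 6. They agree.
Inductive step: assume the claim holds for m = k, so T(k) = k(4k^2 - 3k + 5).
Then T(k+1) = T(k) + (12k^2 + 6k + 6) = (k(4k^2 - 3k + 5)) + (12k^2 + 6k + 6).
Simplifying, T(k+1) = (k + 1)(4k^2 + 5k + 6) = (k+1)(4(k+1)^2 - 3(k+1) + 5),
which is the closed form with m = k+1.
By the principle of mathematical induction, the result holds for all m ≥ 1.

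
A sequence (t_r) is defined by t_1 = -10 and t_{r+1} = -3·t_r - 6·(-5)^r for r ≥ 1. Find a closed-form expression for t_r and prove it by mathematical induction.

Computing the first terms: t_1 = -10, t_2 = 60, t_3 = -330. This suggests t_r = 5(-3)^(r - 1) + 3(-5)^r.
When r = 1: the formula gives -10 = -10 = t_1.
Inductive step: assume the claim holds for r = i, so t_i = 5(-3)^(i - 1) + 3(-5)^i.
Then t_{i+1} = -3·t_i - 6·(-5)^i = -3·(5(-3)^(i - 1) + 3(-5)^i) - 6·(-5)^i = 5(-3)^i + 3(-5)^(i + 1) = 5(-3)^((i+1) - 1) + 3(-5)^(i+1),
which is the claimed formula at r = i+1.
By the principle of mathematical induction, the result holds for all r ≥ 1.

t_r = 5(-3)^(r - 1) + 3(-5)^r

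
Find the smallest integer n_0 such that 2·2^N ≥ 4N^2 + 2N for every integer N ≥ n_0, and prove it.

n_0 = 7

At N = 6: 128 < 156, so the inequality fails and n_0 ≥ 7. We prove 2·2^N ≥ 4N^2 + 2N for all N ≥ 7.
When N = 7: 2·2^N = 256 and 4N^2 + 2N = 210, so 256 ≥ 210.
Inductive step: assume the claim holds for N = j, so 2·2^j ≥ 4j^2 + 2j.
Then 2·2^(j + 1) = 2·(2·2^j) ≥ 2·(4j^2 + 2j).
Also, for j ≥ 7 we have 2·(4j^2 + 2j) ≥ 4(j+1)^2 + 2(j+1), since 2·(4j^2 + 2j) − (4(j+1)^2 + 2(j+1)) = 4j^2 - 6j - 6, which is nonnegative for all j ≥ 7.
Combining, 2·2^(j + 1) ≥ 4(j+1)^2 + 2(j+1).
This completes the induction.
Hence the smallest such n_0 is 7.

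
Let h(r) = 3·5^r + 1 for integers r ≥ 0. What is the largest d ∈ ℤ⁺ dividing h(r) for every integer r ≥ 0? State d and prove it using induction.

d = 4

Computing the first values: h(0) = 4 and h(1) = 16; gcd(4, 16) = 4, so d ≤ 4.
We prove 4 | 3·5^r + 1 for all r ≥ 0 by induction on r.
Base case (r = 0): h(0) = 4 = 4·(1), so 4 | h(0).
For the inductive step, assume it holds for an arbitrary m ≥ 0, i.e. 4 | h(m). Then
h(m+1) = 3·5^(m+1) + 1 = 5·(3·5^m + 1) - 4 = 5·h(m) - 4. The first term is divisible by 4 by the inductive hypothesis, and -4 is divisible by 4. Hence 4 | h(m+1).
This completes the induction.
Therefore the largest such d is 4.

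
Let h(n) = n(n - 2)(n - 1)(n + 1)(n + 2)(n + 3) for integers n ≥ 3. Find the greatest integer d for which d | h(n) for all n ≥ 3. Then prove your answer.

d = 720

Computing the first values: h(3) = 720 and h(4) = 5040; gcd(720, 5040) = 720, so d ≤ 720.
We prove 720 | n(n - 2)(n - 1)(n + 1)(n + 2)(n + 3) for all n ≥ 3 by induction on n.
For the base case n = 3: h(3) = 720 = 720·(1), so 720 | h(3).
Inductive step: assume the claim holds for n = i, i.e. 720 | h(i). Then
h(i+1) − h(i) = (i-1)·i·(i+1)·(i+2)·(i+3)·(i+4) − (i-2)·(i-1)·i·(i+1)·(i+2)·(i+3) = (i-1)·i·(i+1)·(i+2)·(i+3)·[(i+4) − (i-2)] = 6·(i-1)·i·(i+1)·(i+2)·(i+3). The product of 5 consecutive integers is divisible by (5)! = 120, so h(i+1) − h(i) is divisible by 6·120 = 720. By the inductive hypothesis 720 | h(i), hence 720 | h(i+1).
Hence, by induction on n, the claim holds for every n ≥ 3.
Therefore the largest such d is 720.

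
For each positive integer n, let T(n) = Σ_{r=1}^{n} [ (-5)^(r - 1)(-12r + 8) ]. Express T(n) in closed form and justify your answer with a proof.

We claim T(n) = (-5)^n(2n - 1) + 1 for all n ≥ 1.
Base step (n = 1): T(1) = -4, and the closed form gives -4. They agree.
Inductive step: assume the claim holds for n = r, so T(r) = (-5)^r(2r - 1) + 1.
Then T(r+1) = T(r) + ((-5)^r(-12r - 4)) = ((-5)^r(2r - 1) + 1) + ((-5)^r(-12r - 4)).
Simplifying, T(r+1) = -10(-5)^r·r - 5(-5)^r + 1 = (-5)^(r+1)(2(r+1) - 1) + 1,
which is the closed form with n = r+1.
This completes the induction.

T(n) = (-5)^n(2n - 1) + 1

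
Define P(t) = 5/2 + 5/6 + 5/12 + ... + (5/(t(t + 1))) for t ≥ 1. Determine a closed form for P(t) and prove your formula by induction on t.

P(t) = 5t/(t + 1)

We claim P(t) = 5t/(t + 1) for all t ≥ 1.
For the base case t = 1: P(1) = 5/2, and the closed form gives 5/2. They agree.
Inductive step: suppose the statement holds for some p ≥ 1, so P(p) = 5p/(p + 1).
Then P(p+1) = P(p) + (5/((p + 1)(p + 2))) = (5p/(p + 1)) + (5/((p + 1)(p + 2))).
Simplifying, P(p+1) = 5(p + 1)/(p + 2) = 5(p+1)/((p+1) + 1),
which is the closed form with t = p+1.
This completes the induction.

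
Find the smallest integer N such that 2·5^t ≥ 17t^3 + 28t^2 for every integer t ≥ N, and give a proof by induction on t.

N = 5

At t = 4: 1250 < 1536, so the inequality fails and N ≥ 5. We prove 2·5^t ≥ 17t^3 + 28t^2 for all t ≥ 5.
Base case (t = 5): 2·5^t = 6250 and 17t^3 + 28t^2 = 2825, so 6250 ≥ 2825.
Inductive step: suppose the statement holds for some i ≥ 5, so 2·5^i ≥ 17i^3 + 28i^2.
Then 2·5^(i + 1) = 5·(2·5^i) ≥ 5·(17i^3 + 28i^2).
Also, for i ≥ 5 we have 5·(17i^3 + 28i^2) ≥ 17(i+1)^3 + 28(i+1)^2, since 5·(17i^3 + 28i^2) − (17(i+1)^3 + 28(i+1)^2) = 68i^3 + 61i^2 - 107i - 45, which is nonnegative for all i ≥ 5.
Combining, 2·5^(i + 1) ≥ 17(i+1)^3 + 28(i+1)^2.
By the principle of mathematical induction, the result holds for all t ≥ 5.
Hence the smallest such N is 5.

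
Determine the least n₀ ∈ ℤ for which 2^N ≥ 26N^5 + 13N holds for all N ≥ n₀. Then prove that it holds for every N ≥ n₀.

n₀ = 29

At N = 28: 268435456 < 447469932, so the inequality fails and n₀ ≥ 29. We prove 2^N ≥ 26N^5 + 13N for all N ≥ 29.
Base case (N = 29): 2^N = 536870912 and 26N^5 + 13N = 533290251, so 536870912 ≥ 533290251.
Inductive step: assume the claim holds for N = k, so 2^k ≥ 26k^5 + 13k.
Then 2^(k + 1) = 2·(2^k) ≥ 2·(26k^5 + 13k).
Also, for k ≥ 29 we have 2·(26k^5 + 13k) ≥ 26(k+1)^5 + 13(k+1), since 2·(26k^5 + 13k) − (26(k+1)^5 + 13(k+1)) = 26k^5 - 130k^4 - 260k^3 - 260k^2 - 117k - 39, which is nonnegative for all k ≥ 29.
Combining, 2^(k + 1) ≥ 26(k+1)^5 + 13(k+1).
This completes the induction.
Hence the smallest such n₀ is 29.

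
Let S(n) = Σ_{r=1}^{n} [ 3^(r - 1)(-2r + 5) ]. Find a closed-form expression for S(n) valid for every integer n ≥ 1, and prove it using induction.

S(n) = 3^n(-n + 3) - 3

We claim S(n) = 3^n(-n + 3) - 3 for all n ≥ 1.
Base step (n = 1): S(1) = 3, and the closed form gives 3. They agree.
For the inductive step, assume it holds for an arbitrary r ≥ 1, so S(r) = 3^r(-r + 3) - 3.
Then S(r+1) = S(r) + (3^r(-2r + 3)) = (3^r(-r + 3) - 3) + (3^r(-2r + 3)).
Simplifying, S(r+1) = -3·3^r·r + 6·3^r - 3 = 3^(r+1)(-(r+1) + 3) - 3,
which is the closed form with n = r+1.
Hence, by induction on n, the claim holds for every n ≥ 1.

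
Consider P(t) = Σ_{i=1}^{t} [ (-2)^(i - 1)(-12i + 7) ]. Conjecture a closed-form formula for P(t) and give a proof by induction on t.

We claim P(t) = (-2)^t(4t - 1) + 1 for all t ≥ 1.
Base case (t = 1): P(1) = -5, and the closed form gives -5. They agree.
For the inductive step, assume it holds for an arbitrary i ≥ 1, so P(i) = (-2)^i(4i - 1) + 1.
Then P(i+1) = P(i) + ((-2)^i(-12i - 5)) = ((-2)^i(4i - 1) + 1) + ((-2)^i(-12i - 5)).
Simplifying, P(i+1) = -8(-2)^i·i - 6(-2)^i + 1 = (-2)^(i+1)(4(i+1) - 1) + 1,
which is the closed form with t = i+1.
This completes the induction.

P(t) = (-2)^t(4t - 1) + 1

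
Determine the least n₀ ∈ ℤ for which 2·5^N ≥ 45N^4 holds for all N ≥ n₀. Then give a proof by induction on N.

At N = 6: 31250 < 58320, so the inequality fails and n₀ ≥ 7. We prove 2·5^N ≥ 45N^4 for all N ≥ 7.
Base step (N = 7): 2·5^N = 156250 and 45N^4 = 108045, so 156250 ≥ 108045.
Inductive step: suppose the statement holds for some i ≥ 7, so 2·5^i ≥ 45i^4.
Then 2·5^(i + 1) = 5·(2·5^i) ≥ 5·(45i^4).
Also, for i ≥ 7 we have 5·(45i^4) ≥ 45(i+1)^4, since 5 ≥ (1 + 1/i)^4 for all i ≥ 7.
Combining, 2·5^(i + 1) ≥ 45(i+1)^4.
By the principle of mathematical induction, the result holds for all N ≥ 7.
Hence the smallest such n₀ is 7.

n₀ = 7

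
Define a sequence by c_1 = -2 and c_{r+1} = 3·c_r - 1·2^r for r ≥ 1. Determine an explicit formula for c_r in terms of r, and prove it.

Computing the first terms: c_1 = -2, c_2 = -8, c_3 = -28. This suggests c_r = 2^r - 4·3^(r - 1).
Base case (r = 1): the formula gives -2 = -2 = c_1.
For the inductive step, assume it holds for an arbitrary p ≥ 1, so c_p = 2^p - 4·3^(p - 1).
Then c_{p+1} = 3·c_p - 1·2^p = 3·(2^p - 4·3^(p - 1)) - 1·2^p = 2^(p + 1) - 4·3^p = 2^(p+1) - 4·3^((p+1) - 1),
which is the claimed formula at r = p+1.
This completes the induction.

c_r = 2^r - 4·3^(r - 1)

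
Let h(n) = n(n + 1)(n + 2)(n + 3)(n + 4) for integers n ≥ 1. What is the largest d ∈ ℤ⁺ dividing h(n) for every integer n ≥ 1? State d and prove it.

Computing the first values: h(1) = 120 and h(2) = 720; gcd(120, 720) = 120, so d ≤ 120.
We prove 120 | n(n + 1)(n + 2)(n + 3)(n + 4) for all n ≥ 1 by induction on n.
When n = 1: h(1) = 120 = 120·(1), so 120 | h(1).
Inductive step: assume the claim holds for n = r, i.e. 120 | h(r). Then
h(r+1) − h(r) = (r+1)·(r+2)·(r+3)·(r+4)·(r+5) − r·(r+1)·(r+2)·(r+3)·(r+4) = (r+1)·(r+2)·(r+3)·(r+4)·[(r+5) − r] = 5·(r+1)·(r+2)·(r+3)·(r+4). The product of 4 consecutive integers is divisible by (4)! = 24, so h(r+1) − h(r) is divisible by 5·24 = 120. By the inductive hypothesis 120 | h(r), hence 120 | h(r+1).
This completes the induction.
Therefore the largest such d is 120.

d = 120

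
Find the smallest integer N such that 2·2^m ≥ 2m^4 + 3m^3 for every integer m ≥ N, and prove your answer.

N = 17

At m = 16: 131072 < 143360, so the inequality fails and N ≥ 17. We prove 2·2^m ≥ 2m^4 + 3m^3 for all m ≥ 17.
When m = 17: 2·2^m = 262144 and 2m^4 + 3m^3 = 181781, so 262144 ≥ 181781.
Inductive step: assume the claim holds for m = p, so 2·2^p ≥ 2p^4 + 3p^3.
Then 2·2^(p + 1) = 2·(2·2^p) ≥ 2·(2p^4 + 3p^3).
Also, for p ≥ 17 we have 2·(2p^4 + 3p^3) ≥ 2(p+1)^4 + 3(p+1)^3, since 2·(2p^4 + 3p^3) − (2(p+1)^4 + 3(p+1)^3) = 2p^4 - 5p^3 - 21p^2 - 17p - 5, which is nonnegative for all p ≥ 17.
Combining, 2·2^(p + 1) ≥ 2(p+1)^4 + 3(p+1)^3.
This completes the induction.
Hence the smallest such N is 17.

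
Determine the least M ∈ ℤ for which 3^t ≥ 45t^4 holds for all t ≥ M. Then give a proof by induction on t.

At t = 12: 531441 < 933120, so the inequality fails and M ≥ 13. We prove 3^t ≥ 45t^4 for all t ≥ 13.
Base case (t = 13): 3^t = 1594323 and 45t^4 = 1285245, so 1594323 ≥ 1285245.
Inductive step: suppose the statement holds for some p ≥ 13, so 3^p ≥ 45p^4.
Then 3^(p + 1) = 3·(3^p) ≥ 3·(45p^4).
Also, for p ≥ 13 we have 3·(45p^4) ≥ 45(p+1)^4, since 3 ≥ (1 + 1/p)^4 for all p ≥ 13.
Combining, 3^(p + 1) ≥ 45(p+1)^4.
Hence, by induction on t, the claim holds for every t ≥ 13.
Hence the smallest such M is 13.

M = 13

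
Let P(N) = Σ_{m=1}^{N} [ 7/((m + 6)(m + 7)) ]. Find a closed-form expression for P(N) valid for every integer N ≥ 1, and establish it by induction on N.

P(N) = N/(N + 7)

We claim P(N) = N/(N + 7) for all N ≥ 1.
Base step (N = 1): P(1) = 1/8, and the closed form gives 1/8. They agree.
Suppose the result is true for N = m, so P(m) = m/(m + 7).
Then P(m+1) = P(m) + (7/((m + 7)(m + 8))) = (m/(m + 7)) + (7/((m + 7)(m + 8))).
Simplifying, P(m+1) = (m + 1)/(m + 8) = (m+1)/((m+1) + 7),
which is the closed form with N = m+1.
This completes the induction.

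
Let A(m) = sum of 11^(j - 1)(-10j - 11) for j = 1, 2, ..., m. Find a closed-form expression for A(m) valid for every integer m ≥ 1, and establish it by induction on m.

A(m) = -11^m(m + 1) + 1

We claim A(m) = -11^m(m + 1) + 1 for all m ≥ 1.
Base case (m = 1): A(1) = -21, and the closed form gives -21. They agree.
Inductive step: suppose the statement holds for some j ≥ 1, so A(j) = -11^j(j + 1) + 1.
Then A(j+1) = A(j) + (11^j(-10j - 21)) = (-11^j(j + 1) + 1) + (11^j(-10j - 21)).
Simplifying, A(j+1) = -11·11^j·j - 22·11^j + 1 = -11^(j+1)((j+1) + 1) + 1,
which is the closed form with m = j+1.
Hence, by induction on m, the claim holds for every m ≥ 1.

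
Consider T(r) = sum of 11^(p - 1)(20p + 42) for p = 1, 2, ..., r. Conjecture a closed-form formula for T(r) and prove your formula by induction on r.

T(r) = 2·11^r(r + 2) - 4

We claim T(r) = 2·11^r(r + 2) - 4 for all r ≥ 1.
When r = 1: T(1) = 62, and the closed form gives 62. They agree.
Inductive step: suppose the statement holds for some p ≥ 1, so T(p) = 2·11^p(p + 2) - 4.
Then T(p+1) = T(p) + (11^p(20p + 62)) = (2·11^p(p + 2) - 4) + (11^p(20p + 62)).
Simplifying, T(p+1) = 22·11^p·p + 66·11^p - 4 = 2·11^(p+1)((p+1) + 2) - 4,
which is the closed form with r = p+1.
By the principle of mathematical induction, the result holds for all r ≥ 1.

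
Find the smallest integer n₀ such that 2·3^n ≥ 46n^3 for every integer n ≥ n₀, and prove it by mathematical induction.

At n = 8: 13122 < 23552, so the inequality fails and n₀ ≥ 9. We prove 2·3^n ≥ 46n^3 for all n ≥ 9.
Base case (n = 9): 2·3^n = 39366 and 46n^3 = 33534, so 39366 ≥ 33534.
Inductive step: suppose the statement holds for some m ≥ 9, so 2·3^m ≥ 46m^3.
Then 2·3^(m + 1) = 3·(2·3^m) ≥ 3·(46m^3).
Also, for m ≥ 9 we have 3·(46m^3) ≥ 46(m+1)^3, since 3 ≥ (1 + 1/m)^3 for all m ≥ 9.
Combining, 2·3^(m + 1) ≥ 46(m+1)^3.
By the principle of mathematical induction, the result holds for all n ≥ 9.
Hence the smallest such n₀ is 9.

n₀ = 9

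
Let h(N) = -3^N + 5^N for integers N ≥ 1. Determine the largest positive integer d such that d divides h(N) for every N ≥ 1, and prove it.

d = 2

Computing the first values: h(1) = 2 and h(2) = 16; gcd(2, 16) = 2, so d ≤ 2.
We prove 2 | -3^N + 5^N for all N ≥ 1 by induction on N.
For the base case N = 1: h(1) = 2 = 2·(1), so 2 | h(1).
For the inductive step, assume it holds for an arbitrary i ≥ 1, i.e. 2 | h(i). Then
5^{i+1} − 3^{i+1} = 5·5^i − 3·3^i = 5·(5^i − 3^i) + (2)·3^i. The first term is divisible by 2 by the inductive hypothesis, and the second term (2)·3^i is divisible by 2 since 2 | 2. Hence 2 | h(i+1).
By the principle of mathematical induction, the result holds for all N ≥ 1.
Therefore the largest such d is 2.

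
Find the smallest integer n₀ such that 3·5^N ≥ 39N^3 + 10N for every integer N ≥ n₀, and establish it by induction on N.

At N = 4: 1875 < 2536, so the inequality fails and n₀ ≥ 5. We prove 3·5^N ≥ 39N^3 + 10N for all N ≥ 5.
For the base case N = 5: 3·5^N = 9375 and 39N^3 + 10N = 4925, so 9375 ≥ 4925.
For the inductive step, assume it holds for an arbitrary m ≥ 5, so 3·5^m ≥ 39m^3 + 10m.
Then 3·5^(m + 1) = 5·(3·5^m) ≥ 5·(39m^3 + 10m).
Also, for m ≥ 5 we have 5·(39m^3 + 10m) ≥ 39(m+1)^3 + 10(m+1), since 5·(39m^3 + 10m) − (39(m+1)^3 + 10(m+1)) = 156m^3 - 117m^2 - 77m - 49, which is nonnegative for all m ≥ 5.
Combining, 3·5^(m + 1) ≥ 39(m+1)^3 + 10(m+1).
This completes the induction.
Hence the smallest such n₀ is 5.

n₀ = 5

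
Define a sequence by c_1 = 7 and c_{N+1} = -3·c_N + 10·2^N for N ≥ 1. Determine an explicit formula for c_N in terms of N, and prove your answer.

c_N = -(-3)^N + 2^(N + 1)

Computing the first terms: c_1 = 7, c_2 = -1, c_3 = 43. This suggests c_N = -(-3)^N + 2^(N + 1).
Base step (N = 1): the formula gives 7 = 7 = c_1.
For the inductive step, assume it holds for an arbitrary j ≥ 1, so c_j = -(-3)^j + 2^(j + 1).
Then c_{j+1} = -3·c_j + 10·2^j = -3·(-(-3)^j + 2^(j + 1)) + 10·2^j = -(-3)^(j + 1) + 2^(j + 2) = -(-3)^(j+1) + 2^((j+1) + 1),
which is the claimed formula at N = j+1.
This completes the induction.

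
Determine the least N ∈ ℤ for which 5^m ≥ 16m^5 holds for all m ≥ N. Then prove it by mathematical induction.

At m = 8: 390625 < 524288, so the inequality fails and N ≥ 9. We prove 5^m ≥ 16m^5 for all m ≥ 9.
Base step (m = 9): 5^m = 1953125 and 16m^5 = 944784, so 1953125 ≥ 944784.
Inductive step: assume the claim holds for m = r, so 5^r ≥ 16r^5.
Then 5^(r + 1) = 5·(5^r) ≥ 5·(16r^5).
Also, for r ≥ 9 we have 5·(16r^5) ≥ 16(r+1)^5, since 5 ≥ (1 + 1/r)^5 for all r ≥ 9.
Combining, 5^(r + 1) ≥ 16(r+1)^5.
Hence, by induction on m, the claim holds for every m ≥ 9.
Hence the smallest such N is 9.

N = 9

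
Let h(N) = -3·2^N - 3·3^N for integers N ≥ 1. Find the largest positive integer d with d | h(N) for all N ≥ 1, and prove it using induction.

d = 3

Computing the first values: h(1) = -15 and h(2) = -39; gcd(-15, -39) = 3, so d ≤ 3.
We prove 3 | -3·2^N - 3·3^N for all N ≥ 1 by induction on N.
When N = 1: h(1) = -15 = 3·(-5), so 3 | h(1).
Inductive step: assume the claim holds for N = k, i.e. 3 | h(k). Then
h(k+1) − 3·h(k) = (-3·2^(k+1) - 3·3^(k+1)) − 3·(-3·2^k - 3·3^k) = (-3)·2^k·(2 − 3) = (3)·2^k. Since 3 | h(k) by the inductive hypothesis, 3 | 3·h(k); and 3 | 3 since 3 = 3·1. Therefore 3 | h(k+1).
This completes the induction.
Therefore the largest such d is 3.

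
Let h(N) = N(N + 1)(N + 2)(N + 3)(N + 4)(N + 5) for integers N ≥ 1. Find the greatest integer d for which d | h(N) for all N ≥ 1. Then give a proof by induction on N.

d = 720

Computing the first values: h(1) = 720 and h(2) = 5040; gcd(720, 5040) = 720, so d ≤ 720.
We prove 720 | N(N + 1)(N + 2)(N + 3)(N + 4)(N + 5) for all N ≥ 1 by induction on N.
When N = 1: h(1) = 720 = 720·(1), so 720 | h(1).
Inductive step: suppose the statement holds for some p ≥ 1, i.e. 720 | h(p). Then
h(p+1) − h(p) = (p+1)·(p+2)·(p+3)·(p+4)·(p+5)·(p+6) − p·(p+1)·(p+2)·(p+3)·(p+4)·(p+5) = (p+1)·(p+2)·(p+3)·(p+4)·(p+5)·[(p+6) − p] = 6·(p+1)·(p+2)·(p+3)·(p+4)·(p+5). The product of 5 consecutive integers is divisible by (5)! = 120, so h(p+1) − h(p) is divisible by 6·120 = 720. By the inductive hypothesis 720 | h(p), hence 720 | h(p+1).
By the principle of mathematical induction, the result holds for all N ≥ 1.
Therefore the largest such d is 720.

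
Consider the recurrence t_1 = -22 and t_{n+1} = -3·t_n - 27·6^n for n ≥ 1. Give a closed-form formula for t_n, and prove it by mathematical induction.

t_n = -4(-3)^(n - 1) - 3·6^n

Computing the first terms: t_1 = -22, t_2 = -96, t_3 = -684. This suggests t_n = -4(-3)^(n - 1) - 3·6^n.
For the base case n = 1: the formula gives -22 = -22 = t_1.
For the inductive step, assume it holds for an arbitrary k ≥ 1, so t_k = -4(-3)^(k - 1) - 3·6^k.
Then t_{k+1} = -3·t_k - 27·6^k = -3·(-4(-3)^(k - 1) - 3·6^k) - 27·6^k = -4(-3)^k - 3·6^(k + 1) = -4(-3)^((k+1) - 1) - 3·6^(k+1),
which is the claimed formula at n = k+1.
By induction, the statement is established for all n ≥ 1.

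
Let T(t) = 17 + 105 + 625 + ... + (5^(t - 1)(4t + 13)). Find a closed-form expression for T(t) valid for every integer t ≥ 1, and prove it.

We claim T(t) = 5^t(t + 3) - 3 for all t ≥ 1.
For the base case t = 1: T(1) = 17, and the closed form gives 17. They agree.
For the inductive step, assume it holds for an arbitrary j ≥ 1, so T(j) = 5^j(j + 3) - 3.
Then T(j+1) = T(j) + (5^j(4j + 17)) = (5^j(j + 3) - 3) + (5^j(4j + 17)).
Simplifying, T(j+1) = 5·5^j·j + 20·5^j - 3 = 5^(j+1)((j+1) + 3) - 3,
which is the closed form with t = j+1.
Hence, by induction on t, the claim holds for every t ≥ 1.

T(t) = 5^t(t + 3) - 3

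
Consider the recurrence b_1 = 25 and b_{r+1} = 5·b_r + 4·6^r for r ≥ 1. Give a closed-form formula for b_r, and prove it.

b_r = 5^(r - 1) + 4·6^r

Computing the first terms: b_1 = 25, b_2 = 149, b_3 = 889. This suggests b_r = 5^(r - 1) + 4·6^r.
When r = 1: the formula gives 25 = 25 = b_1.
Inductive step: suppose the statement holds for some i ≥ 1, so b_i = 5^(i - 1) + 4·6^i.
Then b_{i+1} = 5·b_i + 4·6^i = 5·(5^(i - 1) + 4·6^i) + 4·6^i = 5^i + 4·6^(i + 1) = 5^((i+1) - 1) + 4·6^(i+1),
which is the claimed formula at r = i+1.
By induction, the statement is established for all r ≥ 1.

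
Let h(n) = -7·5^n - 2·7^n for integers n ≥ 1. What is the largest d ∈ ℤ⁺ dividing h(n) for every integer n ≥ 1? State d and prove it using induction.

Computing the first values: h(1) = -49 and h(2) = -273; gcd(-49, -273) = 7, so d ≤ 7.
We prove 7 | -7·5^n - 2·7^n for all n ≥ 1 by induction on n.
Base step (n = 1): h(1) = -49 = 7·(-7), so 7 | h(1).
Inductive step: assume the claim holds for n = k, i.e. 7 | h(k). Then
h(k+1) − 7·h(k) = (-7·5^(k+1) - 2·7^(k+1)) − 7·(-7·5^k - 2·7^k) = (-7)·5^k·(5 − 7) = (14)·5^k. Since 7 | h(k) by the inductive hypothesis, 7 | 7·h(k); and 7 | 14 since 14 = 7·2. Therefore 7 | h(k+1).
This completes the induction.
Therefore the largest such d is 7.

d = 7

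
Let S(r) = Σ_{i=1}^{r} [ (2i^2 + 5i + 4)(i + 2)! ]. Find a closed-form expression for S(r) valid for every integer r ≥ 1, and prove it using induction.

We claim S(r) = (2r + 1)(r + 3)! - 6 for all r ≥ 1.
For the base case r = 1: S(1) = 66, and the closed form gives 66. They agree.
Suppose the result is true for r = i, so S(i) = (2i + 1)(i + 3)! - 6.
Then S(i+1) = S(i) + ((2i^2 + 9i + 11)(i + 3)!) = ((2i + 1)(i + 3)! - 6) + ((2i^2 + 9i + 11)(i + 3)!).
Simplifying, S(i+1) = (2(i+1) + 1)((i+1) + 3)! - 6,
which is the closed form with r = i+1.
Hence, by induction on r, the claim holds for every r ≥ 1.

S(r) = (2r + 1)(r + 3)! - 6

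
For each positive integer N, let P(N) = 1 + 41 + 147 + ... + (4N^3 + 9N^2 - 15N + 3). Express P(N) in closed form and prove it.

P(N) = N(N^3 + 5N^2 - 2N - 3)

We claim P(N) = N(N^3 + 5N^2 - 2N - 3) for all N ≥ 1.
Base step (N = 1): P(1) = 1, and the closed form gives 1. They agree.
Inductive step: assume the claim holds for N = i, so P(i) = i(i^3 + 5i^2 - 2i - 3).
Then P(i+1) = P(i) + (4i^3 + 21i^2 + 15i + 1) = (i(i^3 + 5i^2 - 2i - 3)) + (4i^3 + 21i^2 + 15i + 1).
Simplifying, P(i+1) = (i + 1)(i^3 + 8i^2 + 11i + 1) = (i+1)((i+1)^3 + 5(i+1)^2 - 2(i+1) - 3),
which is the closed form with N = i+1.
This completes the induction.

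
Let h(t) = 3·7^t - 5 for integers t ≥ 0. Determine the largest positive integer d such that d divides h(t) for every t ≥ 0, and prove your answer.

Computing the first values: h(0) = -2 and h(1) = 16; gcd(-2, 16) = 2, so d ≤ 2.
We prove 2 | 3·7^t - 5 for all t ≥ 0 by induction on t.
Base step (t = 0): h(0) = -2 = 2·(-1), so 2 | h(0).
Inductive step: assume the claim holds for t = m, i.e. 2 | h(m). Then
h(m+1) = 3·7^(m+1) - 5 = 7·(3·7^m - 5) + 30 = 7·h(m) + 30. The first term is divisible by 2 by the inductive hypothesis, and 30 is divisible by 2. Hence 2 | h(m+1).
By the principle of mathematical induction, the result holds for all t ≥ 0.
Therefore the largest such d is 2.

d = 2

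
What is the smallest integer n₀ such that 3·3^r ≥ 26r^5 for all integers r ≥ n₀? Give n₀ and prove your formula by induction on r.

At r = 13: 4782969 < 9653618, so the inequality fails and n₀ ≥ 14. We prove 3·3^r ≥ 26r^5 for all r ≥ 14.
For the base case r = 14: 3·3^r = 14348907 and 26r^5 = 13983424, so 14348907 ≥ 13983424.
Suppose the result is true for r = p, so 3·3^p ≥ 26p^5.
Then 3·3^(p + 1) = 3·(3·3^p) ≥ 3·(26p^5).
Also, for p ≥ 14 we have 3·(26p^5) ≥ 26(p+1)^5, since 3 ≥ (1 + 1/p)^5 for all p ≥ 14.
Combining, 3·3^(p + 1) ≥ 26(p+1)^5.
This completes the induction.
Hence the smallest such n₀ is 14.

n₀ = 14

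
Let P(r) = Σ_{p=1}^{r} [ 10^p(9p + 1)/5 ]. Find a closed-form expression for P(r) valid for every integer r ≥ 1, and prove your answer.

P(r) = 2·10^r·r

We claim P(r) = 2·10^r·r for all r ≥ 1.
Base case (r = 1): P(1) = 20, and the closed form gives 20. They agree.
Suppose the result is true for r = p, so P(p) = 2·10^p·p.
Then P(p+1) = P(p) + (10^p(18p + 20)) = (2·10^p·p) + (10^p(18p + 20)).
Simplifying, P(p+1) = 20·10^p(p + 1) = 2·10^(p+1)·(p+1),
which is the closed form with r = p+1.
By the principle of mathematical induction, the result holds for all r ≥ 1.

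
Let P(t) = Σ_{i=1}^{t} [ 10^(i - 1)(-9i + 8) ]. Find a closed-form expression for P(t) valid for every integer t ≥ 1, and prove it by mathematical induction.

P(t) = 10^t(-t + 1) - 1

We claim P(t) = 10^t(-t + 1) - 1 for all t ≥ 1.
Base step (t = 1): P(1) = -1, and the closed form gives -1. They agree.
For the inductive step, assume it holds for an arbitrary i ≥ 1, so P(i) = 10^i(-i + 1) - 1.
Then P(i+1) = P(i) + (10^i(-9i - 1)) = (10^i(-i + 1) - 1) + (10^i(-9i - 1)).
Simplifying, P(i+1) = -10·10^i·i - 1 = 10^(i+1)(-(i+1) + 1) - 1,
which is the closed form with t = i+1.
Hence, by induction on t, the claim holds for every t ≥ 1.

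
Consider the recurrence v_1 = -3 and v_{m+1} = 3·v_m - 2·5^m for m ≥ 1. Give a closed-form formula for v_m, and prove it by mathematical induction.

Computing the first terms: v_1 = -3, v_2 = -19, v_3 = -107. This suggests v_m = 2·3^(m - 1) - 5^m.
Base step (m = 1): the formula gives -3 = -3 = v_1.
Inductive step: assume the claim holds for m = p, so v_p = 2·3^(p - 1) - 5^p.
Then v_{p+1} = 3·v_p - 2·5^p = 3·(2·3^(p - 1) - 5^p) - 2·5^p = 2·3^p - 5^(p + 1) = 2·3^((p+1) - 1) - 5^(p+1),
which is the claimed formula at m = p+1.
By the principle of mathematical induction, the result holds for all m ≥ 1.

v_m = 2·3^(m - 1) - 5^m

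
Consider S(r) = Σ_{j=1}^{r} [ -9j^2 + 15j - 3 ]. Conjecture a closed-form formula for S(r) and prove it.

S(r) = -3r(r^2 - r - 1)

We claim S(r) = -3r(r^2 - r - 1) for all r ≥ 1.
Base step (r = 1): S(1) = 3, and the closed form gives 3. They agree.
Inductive step: assume the claim holds for r = j, so S(j) = 3j(-j^2 + j + 1).
Then S(j+1) = S(j) + (-9j^2 - 3j + 3) = (3j(-j^2 + j + 1)) + (-9j^2 - 3j + 3).
Simplifying, S(j+1) = -3(j + 1)(j^2 + j - 1) = -3(j+1)((j+1)^2 - (j+1) - 1),
which is the closed form with r = j+1.
By the principle of mathematical induction, the result holds for all r ≥ 1.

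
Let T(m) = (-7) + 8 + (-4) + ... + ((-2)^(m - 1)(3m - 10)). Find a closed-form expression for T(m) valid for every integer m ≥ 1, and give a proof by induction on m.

T(m) = (-2)^m(-m + 3) - 3

We claim T(m) = (-2)^m(-m + 3) - 3 for all m ≥ 1.
Base step (m = 1): T(1) = -7, and the closed form gives -7. They agree.
Inductive step: assume the claim holds for m = j, so T(j) = (-2)^j(-j + 3) - 3.
Then T(j+1) = T(j) + ((-2)^j(3j - 7)) = ((-2)^j(-j + 3) - 3) + ((-2)^j(3j - 7)).
Simplifying, T(j+1) = 2(-2)^j·j - 4(-2)^j - 3 = (-2)^(j+1)(-(j+1) + 3) - 3,
which is the closed form with m = j+1.
Hence, by induction on m, the claim holds for every m ≥ 1.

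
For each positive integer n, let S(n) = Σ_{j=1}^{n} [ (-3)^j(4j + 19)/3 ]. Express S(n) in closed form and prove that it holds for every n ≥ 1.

We claim S(n) = (-3)^n(n + 5) - 5 for all n ≥ 1.
When n = 1: S(1) = -23, and the closed form gives -23. They agree.
Suppose the result is true for n = j, so S(j) = (-3)^j(j + 5) - 5.
Then S(j+1) = S(j) + ((-3)^j(-4j - 23)) = ((-3)^j(j + 5) - 5) + ((-3)^j(-4j - 23)).
Simplifying, S(j+1) = -3(-3)^j·j - 18(-3)^j - 5 = (-3)^(j+1)((j+1) + 5) - 5,
which is the closed form with n = j+1.
By the principle of mathematical induction, the result holds for all n ≥ 1.

S(n) = (-3)^n(n + 5) - 5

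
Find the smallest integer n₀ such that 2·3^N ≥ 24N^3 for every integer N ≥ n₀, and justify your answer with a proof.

n₀ = 8

At N = 7: 4374 < 8232, so the inequality fails and n₀ ≥ 8. We prove 2·3^N ≥ 24N^3 for all N ≥ 8.
For the base case N = 8: 2·3^N = 13122 and 24N^3 = 12288, so 13122 ≥ 12288.
For the inductive step, assume it holds for an arbitrary j ≥ 8, so 2·3^j ≥ 24j^3.
Then 2·3^(j + 1) = 3·(2·3^j) ≥ 3·(24j^3).
Also, for j ≥ 8 we have 3·(24j^3) ≥ 24(j+1)^3, since 3 ≥ (1 + 1/j)^3 for all j ≥ 8.
Combining, 2·3^(j + 1) ≥ 24(j+1)^3.
By induction, the statement is established for all N ≥ 8.
Hence the smallest such n₀ is 8.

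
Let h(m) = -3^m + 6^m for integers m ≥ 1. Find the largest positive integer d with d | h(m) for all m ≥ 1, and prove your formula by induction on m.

d = 3

Computing the first values: h(1) = 3 and h(2) = 27; gcd(3, 27) = 3, so d ≤ 3.
We prove 3 | -3^m + 6^m for all m ≥ 1 by induction on m.
For the base case m = 1: h(1) = 3 = 3·(1), so 3 | h(1).
For the inductive step, assume it holds for an arbitrary j ≥ 1, i.e. 3 | h(j). Then
6^{j+1} − 3^{j+1} = 6·6^j − 3·3^j = 6·(6^j − 3^j) + (3)·3^j. The first term is divisible by 3 by the inductive hypothesis, and the second term (3)·3^j is divisible by 3 since 3 | 3. Hence 3 | h(j+1).
Hence, by induction on m, the claim holds for every m ≥ 1.
Therefore the largest such d is 3.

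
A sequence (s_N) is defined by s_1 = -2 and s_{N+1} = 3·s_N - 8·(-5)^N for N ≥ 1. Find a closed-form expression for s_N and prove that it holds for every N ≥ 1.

s_N = (-5)^N + 3^N

Computing the first terms: s_1 = -2, s_2 = 34, s_3 = -98. This suggests s_N = (-5)^N + 3^N.
When N = 1: the formula gives -2 = -2 = s_1.
Inductive step: suppose the statement holds for some m ≥ 1, so s_m = (-5)^m + 3^m.
Then s_{m+1} = 3·s_m - 8·(-5)^m = 3·((-5)^m + 3^m) - 8·(-5)^m = (-5)^(m + 1) + 3^(m + 1),
which is the claimed formula at N = m+1.
Hence, by induction on N, the claim holds for every N ≥ 1.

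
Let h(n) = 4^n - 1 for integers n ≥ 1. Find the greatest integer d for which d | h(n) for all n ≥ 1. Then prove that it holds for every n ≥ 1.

Computing the first values: h(1) = 3 and h(2) = 15; gcd(3, 15) = 3, so d ≤ 3.
We prove 3 | 4^n - 1 for all n ≥ 1 by induction on n.
Base step (n = 1): h(1) = 3 = 3·(1), so 3 | h(1).
Inductive step: suppose the statement holds for some m ≥ 1, i.e. 3 | h(m). Then
4^{m+1} − 1^{m+1} = 4·4^m − 1·1^m = 4·(4^m − 1^m) + (3)·1^m. The first term is divisible by 3 by the inductive hypothesis, and the second term (3)·1^m is divisible by 3 since 3 | 3. Hence 3 | h(m+1).
Hence, by induction on n, the claim holds for every n ≥ 1.
Therefore the largest such d is 3.

d = 3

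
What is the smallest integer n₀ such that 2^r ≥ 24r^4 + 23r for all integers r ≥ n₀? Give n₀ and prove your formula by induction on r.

At r = 22: 4194304 < 5622650, so the inequality fails and n₀ ≥ 23. We prove 2^r ≥ 24r^4 + 23r for all r ≥ 23.
Base case (r = 23): 2^r = 8388608 and 24r^4 + 23r = 6716713, so 8388608 ≥ 6716713.
Inductive step: suppose the statement holds for some p ≥ 23, so 2^p ≥ 24p^4 + 23p.
Then 2^(p + 1) = 2·(2^p) ≥ 2·(24p^4 + 23p).
Also, for p ≥ 23 we have 2·(24p^4 + 23p) ≥ 24(p+1)^4 + 23(p+1), since 2·(24p^4 + 23p) − (24(p+1)^4 + 23(p+1)) = 24p^4 - 96p^3 - 144p^2 - 73p - 47, which is nonnegative for all p ≥ 23.
Combining, 2^(p + 1) ≥ 24(p+1)^4 + 23(p+1).
Hence, by induction on r, the claim holds for every r ≥ 23.
Hence the smallest such n₀ is 23.

n₀ = 23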